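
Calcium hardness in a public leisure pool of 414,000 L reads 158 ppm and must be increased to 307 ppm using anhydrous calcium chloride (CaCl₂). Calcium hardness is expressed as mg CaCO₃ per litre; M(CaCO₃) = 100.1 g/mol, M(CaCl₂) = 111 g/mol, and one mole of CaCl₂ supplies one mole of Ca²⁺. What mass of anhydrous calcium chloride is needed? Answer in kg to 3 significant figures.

Hardness to add: (307 − 158) = 149 mg/L as CaCO₃ × 414,000 L = 61,690 g as CaCO₃.
Moles of Ca²⁺ (1 mol Ca²⁺ ≡ 1 mol CaCO₃): 61,690 / 100.1 g/mol = 616.2 mol.
Mass of CaCl₂: 616.2 × 111 = 68,400 g.

68.4 kg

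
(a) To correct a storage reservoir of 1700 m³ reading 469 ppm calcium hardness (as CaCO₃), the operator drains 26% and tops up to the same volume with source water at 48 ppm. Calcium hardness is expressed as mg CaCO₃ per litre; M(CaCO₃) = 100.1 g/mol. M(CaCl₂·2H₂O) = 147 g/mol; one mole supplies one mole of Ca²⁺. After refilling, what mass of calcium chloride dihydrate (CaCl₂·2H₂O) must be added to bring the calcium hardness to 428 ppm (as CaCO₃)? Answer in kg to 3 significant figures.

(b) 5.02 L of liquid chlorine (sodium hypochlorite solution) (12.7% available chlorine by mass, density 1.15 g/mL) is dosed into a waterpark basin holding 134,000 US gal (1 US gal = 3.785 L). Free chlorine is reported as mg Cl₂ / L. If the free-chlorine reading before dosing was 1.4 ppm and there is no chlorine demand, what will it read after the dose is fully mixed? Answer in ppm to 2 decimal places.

(a) Volume: 1700 m³ = 1,700,000 L.
(a) After draining 26% and refilling: 469 × 0.74 + 48 × 0.26 = 359.54 ppm.
(a) Deficit to target: 428 − 359.54 = 68.46 mg/L.
(a) As CaCO₃: 68.46 mg/L × 1,700,000 L = 116,400 g; ÷ 100.1 = 1163 mol Ca²⁺.
(a) Mass: 1163 × 147 = 170,900 g.

(b) Volume: 134,000 US gal × 3.785 L/gal = 507,190 L.
(b) Mass of solution: 5.02 L × 1000 mL/L × 1.15 g/mL = 5773 g.
(b) Available chlorine delivered: 5773 g × 0.127 = 733.2 g as Cl₂.
(b) Concentration rise: 733.2 g / 507,190 L = 1.446 mg/L = 1.45 ppm.
(b) Final FC: 1.4 + 1.45 = 2.85 ppm.

(a) 171 kg; (b) 2.85 ppm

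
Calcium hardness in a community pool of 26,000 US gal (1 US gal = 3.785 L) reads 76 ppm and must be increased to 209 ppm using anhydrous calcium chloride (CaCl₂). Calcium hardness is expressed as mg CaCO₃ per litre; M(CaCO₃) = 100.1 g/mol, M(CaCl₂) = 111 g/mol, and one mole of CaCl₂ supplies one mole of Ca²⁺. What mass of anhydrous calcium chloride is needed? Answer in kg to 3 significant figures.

14.5 kg

Volume: 26,000 US gal × 3.785 L/gal = 98,410 L.
Hardness to add: (209 − 76) = 133 mg/L as CaCO₃ × 98,410 L = 13,090 g as CaCO₃.
Moles of Ca²⁺ (1 mol Ca²⁺ ≡ 1 mol CaCO₃): 13,090 / 100.1 g/mol = 130.8 mol.
Mass of CaCl₂: 130.8 × 111 = 14,510 g.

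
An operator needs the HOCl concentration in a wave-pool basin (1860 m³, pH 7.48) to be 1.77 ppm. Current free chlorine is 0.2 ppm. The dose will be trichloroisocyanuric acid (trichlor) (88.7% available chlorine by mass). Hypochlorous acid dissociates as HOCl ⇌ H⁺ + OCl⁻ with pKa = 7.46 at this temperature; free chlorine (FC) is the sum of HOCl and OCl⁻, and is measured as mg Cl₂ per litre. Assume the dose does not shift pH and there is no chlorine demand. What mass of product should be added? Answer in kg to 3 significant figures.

Volume: 1860 m³ = 1,860,000 L.
[OCl⁻]/[HOCl] = 10^(pH − pKa) = 10^(7.48 − 7.46) = 1.047; fraction as HOCl = 1/(1 + 1.047) = 0.4885.
Free chlorine required for 1.77 ppm HOCl: 1.77 / 0.4885 = 3.623 ppm.
FC to add: 3.623 − 0.2 = 3.423 mg/L as Cl₂.
Cl₂ equivalent: 3.423 mg/L × 1,860,000 L = 6368 g.
Product at 88.7% available Cl: 6368 / 0.887 = 7179 g.

7.18 kg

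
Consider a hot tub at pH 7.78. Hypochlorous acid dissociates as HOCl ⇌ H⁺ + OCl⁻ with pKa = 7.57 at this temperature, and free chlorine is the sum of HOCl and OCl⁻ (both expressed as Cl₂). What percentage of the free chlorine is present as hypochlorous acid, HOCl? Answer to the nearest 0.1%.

[OCl⁻]/[HOCl] = 10^(pH − pKa) = 10^(7.78 − 7.57) = 10^0.21 = 1.622.
Fraction as HOCl = 1 / (1 + 1.622) = 0.3814.

38.1%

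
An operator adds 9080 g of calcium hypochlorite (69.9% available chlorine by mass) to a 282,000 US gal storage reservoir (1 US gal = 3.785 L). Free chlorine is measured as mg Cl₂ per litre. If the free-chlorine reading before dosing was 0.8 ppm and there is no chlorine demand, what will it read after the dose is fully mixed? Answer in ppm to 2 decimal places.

Volume: 282,000 US gal × 3.785 L/gal = 1,067,370 L.
Available chlorine delivered: 9080 g × 0.699 = 6347 g as Cl₂.
Concentration rise: 6347 g / 1,067,370 L = 5.946 mg/L = 5.95 ppm.
Final FC: 0.8 + 5.95 = 6.75 ppm.

6.75 ppm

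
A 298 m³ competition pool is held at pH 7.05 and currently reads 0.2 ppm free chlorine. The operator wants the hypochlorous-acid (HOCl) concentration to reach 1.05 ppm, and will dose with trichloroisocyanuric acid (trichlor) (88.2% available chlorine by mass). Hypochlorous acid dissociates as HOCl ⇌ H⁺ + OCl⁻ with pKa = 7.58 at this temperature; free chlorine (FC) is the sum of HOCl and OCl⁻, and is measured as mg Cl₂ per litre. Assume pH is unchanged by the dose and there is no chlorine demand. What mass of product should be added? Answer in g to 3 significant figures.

392 g

Volume: 298 m³ = 298,000 L.
[OCl⁻]/[HOCl] = 10^(pH − pKa) = 10^(7.05 − 7.58) = 0.2951; fraction as HOCl = 1/(1 + 0.2951) = 0.7721.
Free chlorine required for 1.05 ppm HOCl: 1.05 / 0.7721 = 1.36 ppm.
FC to add: 1.36 − 0.2 = 1.16 mg/L as Cl₂.
Cl₂ equivalent: 1.16 mg/L × 298,000 L = 345.6 g.
Product at 88.2% available Cl: 345.6 / 0.882 = 391.9 g.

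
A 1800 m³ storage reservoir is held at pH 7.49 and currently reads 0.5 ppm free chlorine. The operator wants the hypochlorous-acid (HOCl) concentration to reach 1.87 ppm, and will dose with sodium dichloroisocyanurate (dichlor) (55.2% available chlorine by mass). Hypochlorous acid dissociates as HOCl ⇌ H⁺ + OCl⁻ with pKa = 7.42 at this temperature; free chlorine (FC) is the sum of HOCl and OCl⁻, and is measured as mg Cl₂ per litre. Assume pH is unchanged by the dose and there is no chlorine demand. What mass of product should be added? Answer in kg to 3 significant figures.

11.6 kg

Volume: 1800 m³ = 1,800,000 L.
[OCl⁻]/[HOCl] = 10^(pH − pKa) = 10^(7.49 − 7.42) = 1.175; fraction as HOCl = 1/(1 + 1.175) = 0.4598.
Free chlorine required for 1.87 ppm HOCl: 1.87 / 0.4598 = 4.067 ppm.
FC to add: 4.067 − 0.5 = 3.567 mg/L as Cl₂.
Cl₂ equivalent: 3.567 mg/L × 1,800,000 L = 6421 g.
Product at 55.2% available Cl: 6421 / 0.552 = 11,630 g.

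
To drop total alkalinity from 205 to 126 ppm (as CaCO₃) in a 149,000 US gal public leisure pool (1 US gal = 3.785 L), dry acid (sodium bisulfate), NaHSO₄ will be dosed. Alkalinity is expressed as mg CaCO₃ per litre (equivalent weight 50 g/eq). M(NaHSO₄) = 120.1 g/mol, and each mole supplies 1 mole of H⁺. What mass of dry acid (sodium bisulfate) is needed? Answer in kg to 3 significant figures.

107 kg

Volume: 149,000 US gal × 3.785 L/gal = 563,965 L.
Alkalinity to neutralize: (205 − 126) = 79 mg/L as CaCO₃ × 563,965 L = 44,550 g as CaCO₃.
Equivalents of H⁺ required: 44,550 ÷ 50 g/eq = 891.1 eq = 891.1 mol NaHSO₄.
Mass of NaHSO₄: 891.1 × 120.1 = 107,000 g.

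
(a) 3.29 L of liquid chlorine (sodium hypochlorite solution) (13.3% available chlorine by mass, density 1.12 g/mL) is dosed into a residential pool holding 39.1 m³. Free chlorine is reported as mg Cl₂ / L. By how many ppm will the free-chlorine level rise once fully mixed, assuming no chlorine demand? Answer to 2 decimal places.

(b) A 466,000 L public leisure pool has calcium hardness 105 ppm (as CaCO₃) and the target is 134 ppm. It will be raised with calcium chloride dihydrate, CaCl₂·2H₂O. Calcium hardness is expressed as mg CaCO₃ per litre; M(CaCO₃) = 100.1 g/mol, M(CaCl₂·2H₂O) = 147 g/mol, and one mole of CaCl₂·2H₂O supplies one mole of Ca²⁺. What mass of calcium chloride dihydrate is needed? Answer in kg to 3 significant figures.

(a) Volume: 39.1 m³ = 39,100 L.
(a) Mass of solution: 3.29 L × 1000 mL/L × 1.12 g/mL = 3685 g.
(a) Available chlorine delivered: 3685 g × 0.133 = 490.1 g as Cl₂.
(a) Concentration rise: 490.1 g / 39,100 L = 12.53 mg/L = 12.53 ppm.

(b) Hardness to add: (134 − 105) = 29 mg/L as CaCO₃ × 466,000 L = 13,510 g as CaCO₃.
(b) Moles of Ca²⁺ (1 mol Ca²⁺ ≡ 1 mol CaCO₃): 13,510 / 100.1 g/mol = 135 mol.
(b) Mass of CaCl₂·2H₂O: 135 × 147 = 19,850 g.

(a) 12.53 ppm; (b) 19.8 kg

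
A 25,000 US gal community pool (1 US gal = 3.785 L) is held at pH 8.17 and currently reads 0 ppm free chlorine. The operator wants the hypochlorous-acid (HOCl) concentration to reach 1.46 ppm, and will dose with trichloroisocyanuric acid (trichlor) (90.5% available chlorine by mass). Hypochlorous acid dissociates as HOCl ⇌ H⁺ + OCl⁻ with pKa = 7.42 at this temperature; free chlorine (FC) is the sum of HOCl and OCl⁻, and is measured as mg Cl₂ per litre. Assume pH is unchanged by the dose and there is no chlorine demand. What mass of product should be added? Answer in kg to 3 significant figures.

Volume: 25,000 US gal × 3.785 L/gal = 94,625 L.
[OCl⁻]/[HOCl] = 10^(pH − pKa) = 10^(8.17 − 7.42) = 5.623; fraction as HOCl = 1/(1 + 5.623) = 0.151.
Free chlorine required for 1.46 ppm HOCl: 1.46 / 0.151 = 9.67 ppm.
FC to add: 9.67 − 0 = 9.67 mg/L as Cl₂.
Cl₂ equivalent: 9.67 mg/L × 94,625 L = 915 g.
Product at 90.5% available Cl: 915 / 0.905 = 1011 g.

1.01 kg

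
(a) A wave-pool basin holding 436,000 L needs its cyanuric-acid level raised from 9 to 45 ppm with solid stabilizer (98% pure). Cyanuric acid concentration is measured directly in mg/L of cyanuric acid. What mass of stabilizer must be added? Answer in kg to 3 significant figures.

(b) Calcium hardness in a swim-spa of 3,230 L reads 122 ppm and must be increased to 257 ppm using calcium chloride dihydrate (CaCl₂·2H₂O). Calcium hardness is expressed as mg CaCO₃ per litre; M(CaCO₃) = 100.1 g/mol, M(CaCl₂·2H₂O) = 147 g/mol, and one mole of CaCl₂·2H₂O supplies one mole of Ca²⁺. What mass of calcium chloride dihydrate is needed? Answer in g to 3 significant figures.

(a) CYA to add: (45 − 9) = 36 mg/L × 436,000 L = 15,700 g cyanuric acid.
(a) At 98% purity: 15,700 / 0.98 = 16,020 g product.

(b) Hardness to add: (257 − 122) = 135 mg/L as CaCO₃ × 3,230 L = 436.1 g as CaCO₃.
(b) Moles of Ca²⁺ (1 mol Ca²⁺ ≡ 1 mol CaCO₃): 436.1 / 100.1 g/mol = 4.356 mol.
(b) Mass of CaCl₂·2H₂O: 4.356 × 147 = 640.4 g.

(a) 16.0 kg; (b) 640 g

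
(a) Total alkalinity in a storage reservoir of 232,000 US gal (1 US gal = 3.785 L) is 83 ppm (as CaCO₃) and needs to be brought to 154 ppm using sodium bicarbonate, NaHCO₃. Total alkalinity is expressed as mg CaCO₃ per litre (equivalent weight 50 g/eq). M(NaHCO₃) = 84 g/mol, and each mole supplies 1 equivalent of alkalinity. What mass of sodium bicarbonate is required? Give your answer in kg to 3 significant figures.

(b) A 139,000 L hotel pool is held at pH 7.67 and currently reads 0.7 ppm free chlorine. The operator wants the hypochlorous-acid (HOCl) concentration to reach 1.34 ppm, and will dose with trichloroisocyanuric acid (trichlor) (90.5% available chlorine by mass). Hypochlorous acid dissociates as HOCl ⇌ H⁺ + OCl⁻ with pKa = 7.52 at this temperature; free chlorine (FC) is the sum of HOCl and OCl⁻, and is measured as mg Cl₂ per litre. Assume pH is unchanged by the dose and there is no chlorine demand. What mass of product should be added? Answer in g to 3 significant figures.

(a) 105 kg; (b) 389 g

(a) Volume: 232,000 US gal × 3.785 L/gal = 878,120 L.
(a) Alkalinity to add: (154 − 83) = 71 mg/L as CaCO₃ × 878,120 L = 62,350 g as CaCO₃.
(a) Equivalents: 62,350 g ÷ 50 g/eq = 1247 eq.
(a) NaHCO₃ supplies 1 eq per mole → 1247 mol.
(a) Mass: 1247 mol × 84 g/mol = 104,700 g.

(b) [OCl⁻]/[HOCl] = 10^(pH − pKa) = 10^(7.67 − 7.52) = 1.413; fraction as HOCl = 1/(1 + 1.413) = 0.4145.
(b) Free chlorine required for 1.34 ppm HOCl: 1.34 / 0.4145 = 3.233 ppm.
(b) FC to add: 3.233 − 0.7 = 2.533 mg/L as Cl₂.
(b) Cl₂ equivalent: 2.533 mg/L × 139,000 L = 352.1 g.
(b) Product at 90.5% available Cl: 352.1 / 0.905 = 389 g.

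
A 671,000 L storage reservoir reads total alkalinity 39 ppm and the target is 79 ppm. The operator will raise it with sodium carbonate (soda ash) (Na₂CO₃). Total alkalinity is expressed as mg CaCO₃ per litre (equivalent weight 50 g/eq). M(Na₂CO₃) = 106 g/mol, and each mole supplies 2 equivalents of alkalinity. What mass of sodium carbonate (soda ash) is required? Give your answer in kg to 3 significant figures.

28.5 kg

Alkalinity to add: (79 − 39) = 40 mg/L as CaCO₃ × 671,000 L = 26,840 g as CaCO₃.
Equivalents: 26,840 g ÷ 50 g/eq = 536.8 eq.
Each mole of Na₂CO₃ supplies 2 eq, so 536.8 / 2 = 268.4 mol.
Mass: 268.4 mol × 106 g/mol = 28,450 g.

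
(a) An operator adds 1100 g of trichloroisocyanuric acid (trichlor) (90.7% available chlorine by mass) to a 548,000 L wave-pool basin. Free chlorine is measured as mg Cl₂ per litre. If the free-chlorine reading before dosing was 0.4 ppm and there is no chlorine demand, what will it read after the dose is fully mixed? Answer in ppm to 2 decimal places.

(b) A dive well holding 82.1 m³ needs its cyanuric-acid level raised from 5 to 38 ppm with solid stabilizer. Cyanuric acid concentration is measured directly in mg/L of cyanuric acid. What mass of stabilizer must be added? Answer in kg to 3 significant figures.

(a) Available chlorine delivered: 1100 g × 0.907 = 997.7 g as Cl₂.
(a) Concentration rise: 997.7 g / 548,000 L = 1.821 mg/L = 1.82 ppm.
(a) Final FC: 0.4 + 1.82 = 2.22 ppm.

(b) Volume: 82.1 m³ = 82,100 L.
(b) CYA to add: (38 − 5) = 33 mg/L × 82,100 L = 2709 g cyanuric acid.

(a) 2.22 ppm; (b) 2.71 kg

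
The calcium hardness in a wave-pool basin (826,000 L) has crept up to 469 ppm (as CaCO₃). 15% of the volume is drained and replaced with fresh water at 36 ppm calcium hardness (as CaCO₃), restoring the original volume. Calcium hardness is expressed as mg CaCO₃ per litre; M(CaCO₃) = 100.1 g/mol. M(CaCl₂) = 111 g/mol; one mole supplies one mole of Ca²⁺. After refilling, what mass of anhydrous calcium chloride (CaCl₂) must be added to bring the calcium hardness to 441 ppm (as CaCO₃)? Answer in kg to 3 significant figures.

After draining 15% and refilling: 469 × 0.85 + 36 × 0.15 = 404.05 ppm.
Deficit to target: 441 − 404.05 = 36.95 mg/L.
As CaCO₃: 36.95 mg/L × 826,000 L = 30,520 g; ÷ 100.1 = 304.9 mol Ca²⁺.
Mass: 304.9 × 111 = 33,840 g.

33.8 kg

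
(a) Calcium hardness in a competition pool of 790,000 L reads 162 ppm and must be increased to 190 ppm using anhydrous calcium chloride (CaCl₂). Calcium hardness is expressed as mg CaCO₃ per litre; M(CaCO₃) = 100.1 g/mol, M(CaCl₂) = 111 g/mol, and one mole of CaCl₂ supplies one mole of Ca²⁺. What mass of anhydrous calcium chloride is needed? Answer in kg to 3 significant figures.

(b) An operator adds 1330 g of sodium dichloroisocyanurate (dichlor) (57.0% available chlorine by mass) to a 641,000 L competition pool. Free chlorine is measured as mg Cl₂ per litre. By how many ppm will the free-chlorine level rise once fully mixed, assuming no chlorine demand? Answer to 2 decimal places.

(a) Hardness to add: (190 − 162) = 28 mg/L as CaCO₃ × 790,000 L = 22,120 g as CaCO₃.
(a) Moles of Ca²⁺ (1 mol Ca²⁺ ≡ 1 mol CaCO₃): 22,120 / 100.1 g/mol = 221 mol.
(a) Mass of CaCl₂: 221 × 111 = 24,530 g.

(b) Available chlorine delivered: 1330 g × 0.57 = 758.1 g as Cl₂.
(b) Concentration rise: 758.1 g / 641,000 L = 1.183 mg/L = 1.18 ppm.

(a) 24.5 kg; (b) 1.18 ppm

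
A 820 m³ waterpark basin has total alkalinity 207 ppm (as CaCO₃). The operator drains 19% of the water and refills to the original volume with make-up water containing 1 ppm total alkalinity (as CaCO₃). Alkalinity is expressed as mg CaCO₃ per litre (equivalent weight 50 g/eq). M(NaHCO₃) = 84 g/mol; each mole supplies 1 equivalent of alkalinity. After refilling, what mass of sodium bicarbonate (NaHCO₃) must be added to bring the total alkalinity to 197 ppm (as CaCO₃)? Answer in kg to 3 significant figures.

40.1 kg

Volume: 820 m³ = 820,000 L.
After draining 19% and refilling: 207 × 0.81 + 1 × 0.19 = 167.86 ppm.
Deficit to target: 197 − 167.86 = 29.14 mg/L.
As CaCO₃: 29.14 mg/L × 820,000 L = 23,890 g; ÷ 50 g/eq ÷ 1 = 477.9 mol NaHCO₃.
Mass: 477.9 × 84 = 40,140 g.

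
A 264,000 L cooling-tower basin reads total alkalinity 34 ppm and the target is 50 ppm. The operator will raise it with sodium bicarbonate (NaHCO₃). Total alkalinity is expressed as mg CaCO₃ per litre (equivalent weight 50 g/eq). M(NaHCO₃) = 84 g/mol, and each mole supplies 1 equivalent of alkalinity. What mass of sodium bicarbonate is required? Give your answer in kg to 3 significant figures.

Alkalinity to add: (50 − 34) = 16 mg/L as CaCO₃ × 264,000 L = 4224 g as CaCO₃.
Equivalents: 4224 g ÷ 50 g/eq = 84.48 eq.
NaHCO₃ supplies 1 eq per mole → 84.48 mol.
Mass: 84.48 mol × 84 g/mol = 7096 g.

7.10 kg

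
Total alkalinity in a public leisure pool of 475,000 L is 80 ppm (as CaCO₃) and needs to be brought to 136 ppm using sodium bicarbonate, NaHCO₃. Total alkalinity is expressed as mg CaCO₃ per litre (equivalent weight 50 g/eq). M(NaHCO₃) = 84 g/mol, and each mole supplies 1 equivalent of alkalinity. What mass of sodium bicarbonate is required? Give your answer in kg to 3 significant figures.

44.7 kg

Alkalinity to add: (136 − 80) = 56 mg/L as CaCO₃ × 475,000 L = 26,600 g as CaCO₃.
Equivalents: 26,600 g ÷ 50 g/eq = 532 eq.
NaHCO₃ supplies 1 eq per mole → 532 mol.
Mass: 532 mol × 84 g/mol = 44,690 g.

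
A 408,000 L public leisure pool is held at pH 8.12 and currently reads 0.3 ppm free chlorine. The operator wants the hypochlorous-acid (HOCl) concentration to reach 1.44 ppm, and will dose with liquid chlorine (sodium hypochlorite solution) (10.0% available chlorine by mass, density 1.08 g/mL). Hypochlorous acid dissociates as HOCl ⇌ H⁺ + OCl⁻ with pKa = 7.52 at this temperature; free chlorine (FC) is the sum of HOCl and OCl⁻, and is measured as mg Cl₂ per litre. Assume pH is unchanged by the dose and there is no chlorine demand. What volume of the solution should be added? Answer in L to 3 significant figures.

[OCl⁻]/[HOCl] = 10^(pH − pKa) = 10^(8.12 − 7.52) = 3.981; fraction as HOCl = 1/(1 + 3.981) = 0.2008.
Free chlorine required for 1.44 ppm HOCl: 1.44 / 0.2008 = 7.173 ppm.
FC to add: 7.173 − 0.3 = 6.873 mg/L as Cl₂.
Cl₂ equivalent: 6.873 mg/L × 408,000 L = 2804 g.
Product at 10.0% available Cl: 2804 / 0.1 = 28,040 g.
Volume: 28,040 g ÷ 1.08 g/mL = 25,960 mL.

26.0 L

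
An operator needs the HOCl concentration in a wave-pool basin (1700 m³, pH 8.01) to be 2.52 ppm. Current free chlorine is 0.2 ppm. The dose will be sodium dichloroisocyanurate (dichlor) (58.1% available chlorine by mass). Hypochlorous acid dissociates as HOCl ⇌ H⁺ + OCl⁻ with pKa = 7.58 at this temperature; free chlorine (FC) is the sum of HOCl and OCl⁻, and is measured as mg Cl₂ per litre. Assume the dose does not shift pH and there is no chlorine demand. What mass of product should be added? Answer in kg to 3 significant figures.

Volume: 1700 m³ = 1,700,000 L.
[OCl⁻]/[HOCl] = 10^(pH − pKa) = 10^(8.01 − 7.58) = 2.692; fraction as HOCl = 1/(1 + 2.692) = 0.2709.
Free chlorine required for 2.52 ppm HOCl: 2.52 / 0.2709 = 9.303 ppm.
FC to add: 9.303 − 0.2 = 9.103 mg/L as Cl₂.
Cl₂ equivalent: 9.103 mg/L × 1,700,000 L = 15,470 g.
Product at 58.1% available Cl: 15,470 / 0.581 = 26,630 g.

26.6 kg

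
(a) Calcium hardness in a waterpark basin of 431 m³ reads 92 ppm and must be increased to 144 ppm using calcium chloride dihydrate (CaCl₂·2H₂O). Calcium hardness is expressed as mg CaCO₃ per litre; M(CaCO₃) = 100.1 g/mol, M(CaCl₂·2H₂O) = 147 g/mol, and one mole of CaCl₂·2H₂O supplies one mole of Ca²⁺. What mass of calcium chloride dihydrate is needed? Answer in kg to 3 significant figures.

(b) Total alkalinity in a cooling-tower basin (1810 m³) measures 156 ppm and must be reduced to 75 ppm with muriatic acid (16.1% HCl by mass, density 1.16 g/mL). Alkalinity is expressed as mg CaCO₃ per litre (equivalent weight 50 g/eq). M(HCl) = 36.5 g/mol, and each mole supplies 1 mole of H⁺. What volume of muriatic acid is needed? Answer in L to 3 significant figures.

(a) Volume: 431 m³ = 431,000 L.
(a) Hardness to add: (144 − 92) = 52 mg/L as CaCO₃ × 431,000 L = 22,410 g as CaCO₃.
(a) Moles of Ca²⁺ (1 mol Ca²⁺ ≡ 1 mol CaCO₃): 22,410 / 100.1 g/mol = 223.9 mol.
(a) Mass of CaCl₂·2H₂O: 223.9 × 147 = 32,910 g.

(b) Volume: 1810 m³ = 1,810,000 L.
(b) Alkalinity to neutralize: (156 − 75) = 81 mg/L as CaCO₃ × 1,810,000 L = 146,600 g as CaCO₃.
(b) Equivalents of H⁺ required: 146,600 ÷ 50 g/eq = 2932 eq = 2932 mol HCl.
(b) Mass of HCl: 2932 × 36.5 = 107,000 g.
(b) Mass of 16.1% solution: 107,000 / 0.161 = 664,800 g.
(b) Volume: 664,800 g ÷ 1.16 g/mL = 573,100 mL.

(a) 32.9 kg; (b) 573 L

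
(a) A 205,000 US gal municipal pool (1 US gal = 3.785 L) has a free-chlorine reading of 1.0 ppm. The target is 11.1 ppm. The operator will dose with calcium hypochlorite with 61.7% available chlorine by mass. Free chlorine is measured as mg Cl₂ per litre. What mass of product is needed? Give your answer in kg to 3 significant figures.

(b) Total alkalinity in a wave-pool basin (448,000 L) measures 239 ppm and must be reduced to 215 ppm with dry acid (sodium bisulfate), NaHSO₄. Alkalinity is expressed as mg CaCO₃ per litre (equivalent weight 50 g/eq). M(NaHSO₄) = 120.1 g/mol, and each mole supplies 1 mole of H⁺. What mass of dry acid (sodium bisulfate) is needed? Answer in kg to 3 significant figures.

(a) 12.7 kg; (b) 25.8 kg

(a) Volume: 205,000 US gal × 3.785 L/gal = 775,925 L.
(a) Chlorine deficit: 11.1 − 1.0 = 10.1 ppm = 10.1 mg/L as Cl₂.
(a) Cl₂ equivalent needed: 10.1 mg/L × 775,925 L = 7,837,000 mg = 7837 g.
(a) Product at 61.7% available chlorine: 7837 / 0.617 = 12,700 g.

(b) Alkalinity to neutralize: (239 − 215) = 24 mg/L as CaCO₃ × 448,000 L = 10,750 g as CaCO₃.
(b) Equivalents of H⁺ required: 10,750 ÷ 50 g/eq = 215 eq = 215 mol NaHSO₄.
(b) Mass of NaHSO₄: 215 × 120.1 = 25,830 g.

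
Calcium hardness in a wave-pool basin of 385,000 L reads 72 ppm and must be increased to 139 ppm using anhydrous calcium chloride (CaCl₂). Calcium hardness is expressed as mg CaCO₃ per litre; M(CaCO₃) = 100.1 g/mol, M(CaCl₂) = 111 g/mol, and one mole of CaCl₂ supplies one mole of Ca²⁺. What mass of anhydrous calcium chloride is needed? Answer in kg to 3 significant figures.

28.6 kg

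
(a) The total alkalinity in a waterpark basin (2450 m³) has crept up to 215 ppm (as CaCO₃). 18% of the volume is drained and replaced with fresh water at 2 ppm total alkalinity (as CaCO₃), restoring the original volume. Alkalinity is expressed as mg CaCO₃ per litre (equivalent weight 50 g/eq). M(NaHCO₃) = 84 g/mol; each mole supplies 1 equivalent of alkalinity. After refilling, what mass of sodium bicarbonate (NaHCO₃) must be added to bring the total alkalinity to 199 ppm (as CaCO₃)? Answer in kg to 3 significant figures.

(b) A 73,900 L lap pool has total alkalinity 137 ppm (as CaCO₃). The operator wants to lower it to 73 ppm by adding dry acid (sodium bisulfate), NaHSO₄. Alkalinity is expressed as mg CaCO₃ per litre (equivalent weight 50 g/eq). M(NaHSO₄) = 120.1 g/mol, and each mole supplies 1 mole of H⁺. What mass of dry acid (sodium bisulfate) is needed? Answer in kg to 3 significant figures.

(a) Volume: 2450 m³ = 2,450,000 L.
(a) After draining 18% and refilling: 215 × 0.82 + 2 × 0.18 = 176.66 ppm.
(a) Deficit to target: 199 − 176.66 = 22.34 mg/L.
(a) As CaCO₃: 22.34 mg/L × 2,450,000 L = 54,730 g; ÷ 50 g/eq ÷ 1 = 1095 mol NaHCO₃.
(a) Mass: 1095 × 84 = 91,950 g.

(b) Alkalinity to neutralize: (137 − 73) = 64 mg/L as CaCO₃ × 73,900 L = 4730 g as CaCO₃.
(b) Equivalents of H⁺ required: 4730 ÷ 50 g/eq = 94.59 eq = 94.59 mol NaHSO₄.
(b) Mass of NaHSO₄: 94.59 × 120.1 = 11,360 g.

(a) 92.0 kg; (b) 11.4 kg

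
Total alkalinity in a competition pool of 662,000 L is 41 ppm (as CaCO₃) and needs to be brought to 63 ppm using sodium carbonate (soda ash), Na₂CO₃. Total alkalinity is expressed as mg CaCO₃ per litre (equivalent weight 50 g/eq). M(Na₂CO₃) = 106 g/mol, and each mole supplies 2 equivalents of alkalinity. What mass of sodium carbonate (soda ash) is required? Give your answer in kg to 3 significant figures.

Alkalinity to add: (63 − 41) = 22 mg/L as CaCO₃ × 662,000 L = 14,560 g as CaCO₃.
Equivalents: 14,560 g ÷ 50 g/eq = 291.3 eq.
Each mole of Na₂CO₃ supplies 2 eq, so 291.3 / 2 = 145.6 mol.
Mass: 145.6 mol × 106 g/mol = 15,440 g.

15.4 kg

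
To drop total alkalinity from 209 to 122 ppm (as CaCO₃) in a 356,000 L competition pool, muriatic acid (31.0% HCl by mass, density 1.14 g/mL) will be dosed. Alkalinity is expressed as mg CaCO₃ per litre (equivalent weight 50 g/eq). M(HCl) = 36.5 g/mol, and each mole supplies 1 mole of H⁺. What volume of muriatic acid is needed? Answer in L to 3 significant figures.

Alkalinity to neutralize: (209 − 122) = 87 mg/L as CaCO₃ × 356,000 L = 30,970 g as CaCO₃.
Equivalents of H⁺ required: 30,970 ÷ 50 g/eq = 619.4 eq = 619.4 mol HCl.
Mass of HCl: 619.4 × 36.5 = 22,610 g.
Mass of 31.0% solution: 22,610 / 0.31 = 72,930 g.
Volume: 72,930 g ÷ 1.14 g/mL = 63,980 mL.

64.0 L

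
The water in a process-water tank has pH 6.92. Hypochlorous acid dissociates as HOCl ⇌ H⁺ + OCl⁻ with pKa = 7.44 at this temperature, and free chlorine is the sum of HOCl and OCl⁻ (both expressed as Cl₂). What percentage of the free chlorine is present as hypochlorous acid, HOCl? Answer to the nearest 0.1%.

[OCl⁻]/[HOCl] = 10^(pH − pKa) = 10^(6.92 − 7.44) = 10^-0.52 = 0.302.
Fraction as HOCl = 1 / (1 + 0.302) = 0.7681.

76.8%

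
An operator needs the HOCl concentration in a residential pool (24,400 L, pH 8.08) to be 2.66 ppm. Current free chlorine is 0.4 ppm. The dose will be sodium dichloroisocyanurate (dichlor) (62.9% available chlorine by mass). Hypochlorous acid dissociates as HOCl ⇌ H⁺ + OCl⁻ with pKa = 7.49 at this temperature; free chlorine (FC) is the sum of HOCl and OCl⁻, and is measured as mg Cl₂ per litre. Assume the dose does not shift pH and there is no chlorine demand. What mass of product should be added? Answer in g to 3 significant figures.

[OCl⁻]/[HOCl] = 10^(pH − pKa) = 10^(8.08 − 7.49) = 3.89; fraction as HOCl = 1/(1 + 3.89) = 0.2045.
Free chlorine required for 2.66 ppm HOCl: 2.66 / 0.2045 = 13.01 ppm.
FC to add: 13.01 − 0.4 = 12.61 mg/L as Cl₂.
Cl₂ equivalent: 12.61 mg/L × 24,400 L = 307.6 g.
Product at 62.9% available Cl: 307.6 / 0.629 = 489.1 g.

489 g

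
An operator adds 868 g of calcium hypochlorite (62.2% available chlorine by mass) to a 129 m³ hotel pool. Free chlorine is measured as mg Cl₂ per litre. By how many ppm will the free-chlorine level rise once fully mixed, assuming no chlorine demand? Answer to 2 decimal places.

4.19 ppm

Volume: 129 m³ = 129,000 L.
Available chlorine delivered: 868 g × 0.622 = 539.9 g as Cl₂.
Concentration rise: 539.9 g / 129,000 L = 4.185 mg/L = 4.19 ppm.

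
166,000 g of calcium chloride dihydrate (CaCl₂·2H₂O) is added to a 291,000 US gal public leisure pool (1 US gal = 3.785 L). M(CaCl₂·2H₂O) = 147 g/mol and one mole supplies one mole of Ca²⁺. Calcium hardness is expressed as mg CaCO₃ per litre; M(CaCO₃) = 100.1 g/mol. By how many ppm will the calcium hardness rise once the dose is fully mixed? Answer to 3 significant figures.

103 ppm

Volume: 291,000 US gal × 3.785 L/gal = 1,101,435 L.
Moles of Ca²⁺: 166,000 g ÷ 147 g/mol = 1129 mol.
As CaCO₃: 1129 mol × 100.1 g/mol = 113,000 g.
Rise: 113,000 g / 1,101,435 L × 1000 = 102.6 mg/L.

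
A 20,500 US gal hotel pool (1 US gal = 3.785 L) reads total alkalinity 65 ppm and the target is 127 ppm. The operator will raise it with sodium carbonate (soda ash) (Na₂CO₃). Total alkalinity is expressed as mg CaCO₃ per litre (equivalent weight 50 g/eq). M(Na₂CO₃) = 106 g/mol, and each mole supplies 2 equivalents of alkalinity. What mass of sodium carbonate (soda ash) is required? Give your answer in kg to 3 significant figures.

Volume: 20,500 US gal × 3.785 L/gal = 77,592 L.
Alkalinity to add: (127 − 65) = 62 mg/L as CaCO₃ × 77,592 L = 4811 g as CaCO₃.
Equivalents: 4811 g ÷ 50 g/eq = 96.21 eq.
Each mole of Na₂CO₃ supplies 2 eq, so 96.21 / 2 = 48.11 mol.
Mass: 48.11 mol × 106 g/mol = 5099 g.

5.10 kg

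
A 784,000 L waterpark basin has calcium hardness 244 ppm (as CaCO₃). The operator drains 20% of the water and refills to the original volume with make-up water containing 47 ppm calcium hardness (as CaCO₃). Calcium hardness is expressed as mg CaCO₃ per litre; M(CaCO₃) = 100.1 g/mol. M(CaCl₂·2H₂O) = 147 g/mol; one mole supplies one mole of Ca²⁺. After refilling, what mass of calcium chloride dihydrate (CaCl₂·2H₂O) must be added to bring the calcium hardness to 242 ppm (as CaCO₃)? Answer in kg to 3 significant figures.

After draining 20% and refilling: 244 × 0.80 + 47 × 0.20 = 204.6 ppm.
Deficit to target: 242 − 204.6 = 37.4 mg/L.
As CaCO₃: 37.4 mg/L × 784,000 L = 29,320 g; ÷ 100.1 = 292.9 mol Ca²⁺.
Mass: 292.9 × 147 = 43,060 g.

43.1 kg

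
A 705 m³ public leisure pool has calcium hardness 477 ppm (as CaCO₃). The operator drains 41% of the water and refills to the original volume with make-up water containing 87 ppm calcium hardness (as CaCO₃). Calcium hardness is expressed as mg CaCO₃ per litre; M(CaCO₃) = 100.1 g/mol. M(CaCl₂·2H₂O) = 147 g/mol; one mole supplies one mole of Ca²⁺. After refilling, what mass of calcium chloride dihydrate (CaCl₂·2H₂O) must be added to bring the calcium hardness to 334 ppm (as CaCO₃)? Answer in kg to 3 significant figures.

17.5 kg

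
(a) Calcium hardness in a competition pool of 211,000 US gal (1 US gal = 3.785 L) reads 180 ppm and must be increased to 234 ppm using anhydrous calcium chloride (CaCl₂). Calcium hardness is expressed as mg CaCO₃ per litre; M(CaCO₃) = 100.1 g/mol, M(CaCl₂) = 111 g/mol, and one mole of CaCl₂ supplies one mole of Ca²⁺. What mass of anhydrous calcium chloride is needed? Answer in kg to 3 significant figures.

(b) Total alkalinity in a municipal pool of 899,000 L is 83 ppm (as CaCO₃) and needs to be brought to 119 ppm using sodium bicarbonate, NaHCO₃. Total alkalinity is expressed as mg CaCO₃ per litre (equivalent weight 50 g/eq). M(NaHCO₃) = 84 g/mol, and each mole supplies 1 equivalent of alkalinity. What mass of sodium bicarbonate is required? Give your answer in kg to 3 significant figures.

(a) 47.8 kg; (b) 54.4 kg

(a) Volume: 211,000 US gal × 3.785 L/gal = 798,635 L.
(a) Hardness to add: (234 − 180) = 54 mg/L as CaCO₃ × 798,635 L = 43,130 g as CaCO₃.
(a) Moles of Ca²⁺ (1 mol Ca²⁺ ≡ 1 mol CaCO₃): 43,130 / 100.1 g/mol = 430.8 mol.
(a) Mass of CaCl₂: 430.8 × 111 = 47,820 g.

(b) Alkalinity to add: (119 − 83) = 36 mg/L as CaCO₃ × 899,000 L = 32,360 g as CaCO₃.
(b) Equivalents: 32,360 g ÷ 50 g/eq = 647.3 eq.
(b) NaHCO₃ supplies 1 eq per mole → 647.3 mol.
(b) Mass: 647.3 mol × 84 g/mol = 54,370 g.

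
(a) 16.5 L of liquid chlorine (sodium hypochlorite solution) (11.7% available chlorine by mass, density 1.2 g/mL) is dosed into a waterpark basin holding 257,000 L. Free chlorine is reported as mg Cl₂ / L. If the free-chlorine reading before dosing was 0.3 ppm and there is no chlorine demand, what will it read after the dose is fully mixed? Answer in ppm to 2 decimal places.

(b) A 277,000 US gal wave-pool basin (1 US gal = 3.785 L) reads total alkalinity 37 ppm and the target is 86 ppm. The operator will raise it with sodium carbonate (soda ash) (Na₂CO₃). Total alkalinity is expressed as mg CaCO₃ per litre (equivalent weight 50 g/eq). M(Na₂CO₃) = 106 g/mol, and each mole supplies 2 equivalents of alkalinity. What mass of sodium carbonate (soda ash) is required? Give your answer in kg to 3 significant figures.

(a) 9.31 ppm; (b) 54.5 kg

(a) Mass of solution: 16.5 L × 1000 mL/L × 1.2 g/mL = 19,800 g.
(a) Available chlorine delivered: 19,800 g × 0.117 = 2317 g as Cl₂.
(a) Concentration rise: 2317 g / 257,000 L = 9.014 mg/L = 9.01 ppm.
(a) Final FC: 0.3 + 9.01 = 9.31 ppm.

(b) Volume: 277,000 US gal × 3.785 L/gal = 1,048,445 L.
(b) Alkalinity to add: (86 − 37) = 49 mg/L as CaCO₃ × 1,048,445 L = 51,370 g as CaCO₃.
(b) Equivalents: 51,370 g ÷ 50 g/eq = 1027 eq.
(b) Each mole of Na₂CO₃ supplies 2 eq, so 1027 / 2 = 513.7 mol.
(b) Mass: 513.7 mol × 106 g/mol = 54,460 g.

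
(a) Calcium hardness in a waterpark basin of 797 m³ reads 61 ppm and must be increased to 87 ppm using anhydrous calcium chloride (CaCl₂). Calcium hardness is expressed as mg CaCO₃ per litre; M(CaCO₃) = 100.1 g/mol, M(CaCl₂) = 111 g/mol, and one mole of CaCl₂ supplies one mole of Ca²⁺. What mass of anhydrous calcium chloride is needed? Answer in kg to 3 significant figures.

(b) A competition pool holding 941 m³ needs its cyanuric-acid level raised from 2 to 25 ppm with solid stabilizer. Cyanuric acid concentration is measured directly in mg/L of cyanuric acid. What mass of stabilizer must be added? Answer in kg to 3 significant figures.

(a) Volume: 797 m³ = 797,000 L.
(a) Hardness to add: (87 − 61) = 26 mg/L as CaCO₃ × 797,000 L = 20,720 g as CaCO₃.
(a) Moles of Ca²⁺ (1 mol Ca²⁺ ≡ 1 mol CaCO₃): 20,720 / 100.1 g/mol = 207 mol.
(a) Mass of CaCl₂: 207 × 111 = 22,980 g.

(b) Volume: 941 m³ = 941,000 L.
(b) CYA to add: (25 − 2) = 23 mg/L × 941,000 L = 21,640 g cyanuric acid.

(a) 23.0 kg; (b) 21.6 kg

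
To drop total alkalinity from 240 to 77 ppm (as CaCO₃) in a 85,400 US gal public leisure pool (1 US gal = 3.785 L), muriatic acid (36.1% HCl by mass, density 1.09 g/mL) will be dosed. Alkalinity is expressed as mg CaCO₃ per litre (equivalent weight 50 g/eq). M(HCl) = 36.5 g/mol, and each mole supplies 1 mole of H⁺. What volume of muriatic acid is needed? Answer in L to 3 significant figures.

97.7 L

Volume: 85,400 US gal × 3.785 L/gal = 323,239 L.
Alkalinity to neutralize: (240 − 77) = 163 mg/L as CaCO₃ × 323,239 L = 52,690 g as CaCO₃.
Equivalents of H⁺ required: 52,690 ÷ 50 g/eq = 1054 eq = 1054 mol HCl.
Mass of HCl: 1054 × 36.5 = 38,460 g.
Mass of 36.1% solution: 38,460 / 0.361 = 106,500 g.
Volume: 106,500 g ÷ 1.09 g/mL = 97,750 mL.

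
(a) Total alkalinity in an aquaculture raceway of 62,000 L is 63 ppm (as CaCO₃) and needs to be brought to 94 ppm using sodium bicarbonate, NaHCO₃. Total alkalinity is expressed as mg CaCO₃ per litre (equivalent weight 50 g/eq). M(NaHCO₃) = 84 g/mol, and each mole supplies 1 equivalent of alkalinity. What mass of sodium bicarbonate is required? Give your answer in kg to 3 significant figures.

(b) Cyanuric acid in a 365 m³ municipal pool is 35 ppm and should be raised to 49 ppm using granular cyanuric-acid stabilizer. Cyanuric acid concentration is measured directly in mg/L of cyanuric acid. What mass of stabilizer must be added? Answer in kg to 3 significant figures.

(a) 3.23 kg; (b) 5.11 kg

(a) Alkalinity to add: (94 − 63) = 31 mg/L as CaCO₃ × 62,000 L = 1922 g as CaCO₃.
(a) Equivalents: 1922 g ÷ 50 g/eq = 38.44 eq.
(a) NaHCO₃ supplies 1 eq per mole → 38.44 mol.
(a) Mass: 38.44 mol × 84 g/mol = 3229 g.

(b) Volume: 365 m³ = 365,000 L.
(b) CYA to add: (49 − 35) = 14 mg/L × 365,000 L = 5110 g cyanuric acid.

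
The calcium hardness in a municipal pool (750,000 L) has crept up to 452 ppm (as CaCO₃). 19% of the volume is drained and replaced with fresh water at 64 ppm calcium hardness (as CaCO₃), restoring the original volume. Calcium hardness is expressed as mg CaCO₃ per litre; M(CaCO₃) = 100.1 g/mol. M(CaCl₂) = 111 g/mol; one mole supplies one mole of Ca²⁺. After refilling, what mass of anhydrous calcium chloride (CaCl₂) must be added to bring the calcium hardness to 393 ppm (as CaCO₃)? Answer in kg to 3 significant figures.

12.2 kg

After draining 19% and refilling: 452 × 0.81 + 64 × 0.19 = 378.28 ppm.
Deficit to target: 393 − 378.28 = 14.72 mg/L.
As CaCO₃: 14.72 mg/L × 750,000 L = 11,040 g; ÷ 100.1 = 110.3 mol Ca²⁺.
Mass: 110.3 × 111 = 12,240 g.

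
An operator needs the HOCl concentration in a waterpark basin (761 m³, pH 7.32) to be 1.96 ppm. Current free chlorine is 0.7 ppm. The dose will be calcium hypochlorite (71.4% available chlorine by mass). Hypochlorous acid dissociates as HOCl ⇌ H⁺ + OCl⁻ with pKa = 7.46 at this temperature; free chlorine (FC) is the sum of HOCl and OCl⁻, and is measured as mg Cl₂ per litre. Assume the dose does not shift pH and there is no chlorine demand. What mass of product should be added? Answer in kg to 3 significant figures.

Volume: 761 m³ = 761,000 L.
[OCl⁻]/[HOCl] = 10^(pH − pKa) = 10^(7.32 − 7.46) = 0.7244; fraction as HOCl = 1/(1 + 0.7244) = 0.5799.
Free chlorine required for 1.96 ppm HOCl: 1.96 / 0.5799 = 3.38 ppm.
FC to add: 3.38 − 0.7 = 2.68 mg/L as Cl₂.
Cl₂ equivalent: 2.68 mg/L × 761,000 L = 2039 g.
Product at 71.4% available Cl: 2039 / 0.714 = 2856 g.

2.86 kg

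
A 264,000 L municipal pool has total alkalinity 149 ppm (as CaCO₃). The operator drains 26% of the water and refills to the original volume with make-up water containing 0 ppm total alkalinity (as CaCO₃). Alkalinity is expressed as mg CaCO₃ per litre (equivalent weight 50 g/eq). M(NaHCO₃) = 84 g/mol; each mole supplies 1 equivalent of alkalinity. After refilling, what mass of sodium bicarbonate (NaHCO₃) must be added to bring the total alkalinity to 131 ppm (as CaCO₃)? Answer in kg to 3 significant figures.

After draining 26% and refilling: 149 × 0.74 + 0 × 0.26 = 110.26 ppm.
Deficit to target: 131 − 110.26 = 20.74 mg/L.
As CaCO₃: 20.74 mg/L × 264,000 L = 5475 g; ÷ 50 g/eq ÷ 1 = 109.5 mol NaHCO₃.
Mass: 109.5 × 84 = 9199 g.

9.20 kg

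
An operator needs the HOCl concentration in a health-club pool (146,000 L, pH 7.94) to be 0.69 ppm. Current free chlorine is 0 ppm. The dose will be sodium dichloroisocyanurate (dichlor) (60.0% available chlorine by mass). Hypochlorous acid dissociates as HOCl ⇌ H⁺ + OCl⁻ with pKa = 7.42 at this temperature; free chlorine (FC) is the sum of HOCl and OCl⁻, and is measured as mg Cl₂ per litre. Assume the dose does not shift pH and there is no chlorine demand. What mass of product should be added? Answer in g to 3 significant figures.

[OCl⁻]/[HOCl] = 10^(pH − pKa) = 10^(7.94 − 7.42) = 3.311; fraction as HOCl = 1/(1 + 3.311) = 0.2319.
Free chlorine required for 0.69 ppm HOCl: 0.69 / 0.2319 = 2.975 ppm.
FC to add: 2.975 − 0 = 2.975 mg/L as Cl₂.
Cl₂ equivalent: 2.975 mg/L × 146,000 L = 434.3 g.
Product at 60.0% available Cl: 434.3 / 0.6 = 723.9 g.

724 g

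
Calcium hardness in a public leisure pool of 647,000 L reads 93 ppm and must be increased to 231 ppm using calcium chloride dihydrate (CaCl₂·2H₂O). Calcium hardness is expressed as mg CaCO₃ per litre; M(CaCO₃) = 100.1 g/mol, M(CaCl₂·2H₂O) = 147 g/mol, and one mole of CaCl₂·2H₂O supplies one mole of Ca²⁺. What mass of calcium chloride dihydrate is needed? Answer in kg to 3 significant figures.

Hardness to add: (231 − 93) = 138 mg/L as CaCO₃ × 647,000 L = 89,290 g as CaCO₃.
Moles of Ca²⁺ (1 mol Ca²⁺ ≡ 1 mol CaCO₃): 89,290 / 100.1 g/mol = 892 mol.
Mass of CaCl₂·2H₂O: 892 × 147 = 131,100 g.

131 kg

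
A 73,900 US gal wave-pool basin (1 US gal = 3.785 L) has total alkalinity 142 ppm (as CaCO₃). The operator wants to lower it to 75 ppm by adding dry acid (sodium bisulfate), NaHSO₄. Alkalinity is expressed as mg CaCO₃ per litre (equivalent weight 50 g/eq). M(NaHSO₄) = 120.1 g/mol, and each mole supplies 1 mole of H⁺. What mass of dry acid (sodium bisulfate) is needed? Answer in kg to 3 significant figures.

45.0 kg

Volume: 73,900 US gal × 3.785 L/gal = 279,712 L.
Alkalinity to neutralize: (142 − 75) = 67 mg/L as CaCO₃ × 279,712 L = 18,740 g as CaCO₃.
Equivalents of H⁺ required: 18,740 ÷ 50 g/eq = 374.8 eq = 374.8 mol NaHSO₄.
Mass of NaHSO₄: 374.8 × 120.1 = 45,020 g.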